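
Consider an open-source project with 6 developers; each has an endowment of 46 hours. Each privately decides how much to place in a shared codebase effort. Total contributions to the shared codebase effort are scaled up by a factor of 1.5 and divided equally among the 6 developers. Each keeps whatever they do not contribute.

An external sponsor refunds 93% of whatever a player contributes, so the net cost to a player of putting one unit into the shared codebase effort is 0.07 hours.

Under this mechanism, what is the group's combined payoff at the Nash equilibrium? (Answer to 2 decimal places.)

670.68 hours

With the mechanism, a contributed unit returns (1.5/6) / 0.07 = 3.5714 per unit of net cost to the contributor — now above 1 — so contributing fully is weakly dominant for every player.
So the Nash equilibrium is full contribution by all 6; the group earns 6 × (46 × 0.93 + 1.5 × 46) = 670.68.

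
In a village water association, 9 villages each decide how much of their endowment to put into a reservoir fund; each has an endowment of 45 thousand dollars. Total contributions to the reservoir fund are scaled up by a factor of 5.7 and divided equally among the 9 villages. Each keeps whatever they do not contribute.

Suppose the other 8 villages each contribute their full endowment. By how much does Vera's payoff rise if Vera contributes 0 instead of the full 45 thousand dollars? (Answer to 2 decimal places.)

Switching from a contribution of 45 to 0 lets Vera keep an extra 45 thousand dollars, but lowers the reservoir fund by 45, which costs Vera their own share of that drop: 5.7/9 × 45 = 28.50.
Net gain = 45 − 28.50 = 16.50. The private return per contributed unit (0.6333) is below 1, so free-riding is indeed the best response regardless of what the others do.

16.50 thousand dollars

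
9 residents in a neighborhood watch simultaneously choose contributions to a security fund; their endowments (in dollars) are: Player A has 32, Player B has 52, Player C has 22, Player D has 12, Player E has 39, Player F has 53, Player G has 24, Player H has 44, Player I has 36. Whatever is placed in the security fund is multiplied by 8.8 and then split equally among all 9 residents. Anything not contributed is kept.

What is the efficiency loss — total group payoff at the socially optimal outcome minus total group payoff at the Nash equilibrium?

2449.20 dollars

The private return per contributed unit is 8.8/9 = 0.9778 < 1 for every player regardless of endowment, so the Nash equilibrium is zero contribution and the group total is Σ E_j = 32 + 52 + 22 + 12 + 39 + 53 + 24 + 44 + 36 = 314.
Each contributed unit returns 8.800 to the group, so the social optimum is full contribution by everyone: group total = 8.800 × 314 = 2763.20.
Efficiency loss = (8.800 − 1) × 314 = 2449.20.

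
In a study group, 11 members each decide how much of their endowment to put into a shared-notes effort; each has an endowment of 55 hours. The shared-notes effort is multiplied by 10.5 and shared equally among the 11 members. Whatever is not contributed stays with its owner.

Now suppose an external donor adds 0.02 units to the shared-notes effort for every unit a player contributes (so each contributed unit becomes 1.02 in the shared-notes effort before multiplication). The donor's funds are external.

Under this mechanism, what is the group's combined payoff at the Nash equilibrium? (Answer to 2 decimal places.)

605.00 hours

The effective private return is 10.5 × 1.02 / 11 = 0.9736, which is still under 1, so the mechanism doesn't change anyone's dominant strategy: zero contribution.
Everyone keeps their endowment and the group total is 11 × 55 = 605.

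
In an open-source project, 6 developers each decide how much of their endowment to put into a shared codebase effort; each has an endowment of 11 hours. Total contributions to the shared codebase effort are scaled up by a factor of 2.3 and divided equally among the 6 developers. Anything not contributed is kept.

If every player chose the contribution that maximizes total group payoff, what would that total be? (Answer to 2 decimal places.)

Each contributed unit returns 2.300 to the group as a whole (0.3833 to each of 6 players), which exceeds 1, so the social optimum is full contribution: group total = 2.300 × 66 = 151.80.

151.80 hours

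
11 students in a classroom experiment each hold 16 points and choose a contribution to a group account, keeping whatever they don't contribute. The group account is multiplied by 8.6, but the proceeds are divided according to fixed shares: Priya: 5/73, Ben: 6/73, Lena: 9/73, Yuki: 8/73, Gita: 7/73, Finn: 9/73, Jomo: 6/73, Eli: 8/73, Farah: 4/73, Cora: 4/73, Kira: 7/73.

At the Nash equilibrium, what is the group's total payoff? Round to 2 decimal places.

419.20 points

A player with share s gets back 8.6·s per unit contributed, so full contribution is dominant for anyone with s > 1/8.6 = 0.1163 and zero contribution is dominant for anyone below.
The shares above 0.1163 belong to Lena and Finn, contributing 16 each; the remaining 9 contribute 0. Total contributed: 32.
The group account pays out 8.6 × 32 = 275.20 in total (split across the unequal shares, but the aggregate is all that matters for the group sum).
The 9 free-riders keep 16 each, adding 144. Group total = 144 + 275.20 = 419.20.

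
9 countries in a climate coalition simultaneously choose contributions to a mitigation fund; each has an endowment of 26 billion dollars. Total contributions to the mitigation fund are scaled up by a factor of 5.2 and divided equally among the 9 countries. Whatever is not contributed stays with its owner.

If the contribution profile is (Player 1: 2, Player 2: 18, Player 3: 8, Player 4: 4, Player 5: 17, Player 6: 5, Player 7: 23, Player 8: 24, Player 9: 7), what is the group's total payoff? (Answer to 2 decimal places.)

Total contributed: 2 + 18 + 8 + 4 + 17 + 5 + 23 + 24 + 7 = 108; total kept: 9 × 26 − 108 = 126.
The mitigation fund pays out 5.2 × 108 = 561.60 in aggregate.
Group total = 126 + 561.60 = 687.60.

687.60 billion dollars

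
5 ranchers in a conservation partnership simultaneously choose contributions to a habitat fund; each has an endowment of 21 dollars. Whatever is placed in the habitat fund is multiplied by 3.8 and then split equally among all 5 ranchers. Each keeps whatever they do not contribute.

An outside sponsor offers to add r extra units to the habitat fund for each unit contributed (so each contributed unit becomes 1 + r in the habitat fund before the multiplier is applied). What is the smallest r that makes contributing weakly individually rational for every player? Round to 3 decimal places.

0.316

With matching at rate r, one contributed unit becomes (1 + r) in the habitat fund and returns 3.8 × (1 + r) / 5 to the contributor.
Setting this equal to 1: 1 + r = 5/3.8 = 1.3158.
So the minimum matching rate is r = 1.3158 − 1 = 0.316.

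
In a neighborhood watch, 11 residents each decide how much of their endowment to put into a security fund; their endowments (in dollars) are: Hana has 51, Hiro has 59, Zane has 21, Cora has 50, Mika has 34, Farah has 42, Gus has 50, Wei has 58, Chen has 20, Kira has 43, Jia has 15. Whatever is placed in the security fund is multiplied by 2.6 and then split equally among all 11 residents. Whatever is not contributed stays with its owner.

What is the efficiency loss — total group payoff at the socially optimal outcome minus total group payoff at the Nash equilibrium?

708.80 dollars

The private return per contributed unit is 2.6/11 = 0.2364 < 1 for every player regardless of endowment, so the Nash equilibrium is zero contribution and the group total is Σ E_j = 51 + 59 + 21 + 50 + 34 + 42 + 50 + 58 + 20 + 43 + 15 = 443.
Each contributed unit returns 2.600 to the group, so the social optimum is full contribution by everyone: group total = 2.600 × 443 = 1151.80.
Efficiency loss = (2.600 − 1) × 443 = 708.80.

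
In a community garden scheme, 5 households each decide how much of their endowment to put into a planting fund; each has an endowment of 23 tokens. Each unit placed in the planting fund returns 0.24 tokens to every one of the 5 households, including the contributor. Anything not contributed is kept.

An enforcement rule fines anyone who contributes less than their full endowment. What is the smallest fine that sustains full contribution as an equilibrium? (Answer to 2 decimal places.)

Given the others contribute fully, the best deviation is to contribute 0 (any partial contribution still incurs the fine and gives up units whose private return 0.24 is below 1).
Deviating from 23 to 0 saves 23 tokens but forfeits the deviator's share of the drop in the planting fund: 0.24 × 23 = 5.52.
So the deviation gain is 23 − 5.52 = 17.48, and the fine must be at least 17.48 tokens to wipe it out.

17.48 tokens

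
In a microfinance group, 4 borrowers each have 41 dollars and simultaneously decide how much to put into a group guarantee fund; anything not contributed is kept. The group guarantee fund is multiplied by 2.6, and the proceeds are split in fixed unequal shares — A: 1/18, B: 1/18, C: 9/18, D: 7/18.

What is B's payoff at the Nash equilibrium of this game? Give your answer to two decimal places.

52.84 dollars

A player with share s gets back 2.6·s per unit contributed, so full contribution is dominant for anyone with s > 1/2.6 = 0.3846 and zero contribution is dominant for anyone below.
The shares above 0.3846 belong to C and D, contributing 41 each; the remaining 2 contribute 0. Total contributed: 82.
B keeps 41 and receives 2.6 × 82 × 1/18 = 11.84 from the group guarantee fund, for a payoff of 52.84.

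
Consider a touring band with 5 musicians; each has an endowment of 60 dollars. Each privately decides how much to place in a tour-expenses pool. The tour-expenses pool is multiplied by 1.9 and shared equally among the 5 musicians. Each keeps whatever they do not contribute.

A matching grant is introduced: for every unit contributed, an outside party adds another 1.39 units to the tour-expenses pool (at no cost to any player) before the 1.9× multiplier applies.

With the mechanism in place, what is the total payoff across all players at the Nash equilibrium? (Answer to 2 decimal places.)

The effective private return is 1.9 × 2.39 / 5 = 0.9082, which is still under 1, so the mechanism doesn't change anyone's dominant strategy: zero contribution.
Everyone keeps their endowment and the group total is 5 × 60 = 300.

300.00 dollars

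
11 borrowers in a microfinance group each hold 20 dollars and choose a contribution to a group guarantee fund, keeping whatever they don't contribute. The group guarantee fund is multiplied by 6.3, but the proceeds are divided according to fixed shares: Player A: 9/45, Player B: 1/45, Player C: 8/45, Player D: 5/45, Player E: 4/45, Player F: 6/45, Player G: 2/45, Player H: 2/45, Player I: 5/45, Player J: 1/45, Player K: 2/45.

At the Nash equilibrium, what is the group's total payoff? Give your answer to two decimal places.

432.00 dollars

A player with share s gets back 6.3·s per unit contributed, so full contribution is dominant for anyone with s > 1/6.3 = 0.1587 and zero contribution is dominant for anyone below.
The shares above 0.1587 belong to Player A and Player C, contributing 20 each; the remaining 9 contribute 0. Total contributed: 40.
The group guarantee fund pays out 6.3 × 40 = 252.00 in total (split across the unequal shares, but the aggregate is all that matters for the group sum).
The 9 free-riders keep 20 each, adding 180. Group total = 180 + 252.00 = 432.00.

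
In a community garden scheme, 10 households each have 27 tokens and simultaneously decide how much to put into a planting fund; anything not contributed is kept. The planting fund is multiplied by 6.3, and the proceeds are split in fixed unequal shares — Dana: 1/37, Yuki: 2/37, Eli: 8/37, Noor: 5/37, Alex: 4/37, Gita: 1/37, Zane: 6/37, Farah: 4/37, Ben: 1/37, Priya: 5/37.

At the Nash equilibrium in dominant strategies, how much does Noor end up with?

Each unit j contributes comes back to j as 6.3 × (j's share), so j prefers to contribute only if that share exceeds 1/6.3 = 0.1587; otherwise keeping the unit dominates.
The shares above 0.1587 belong to Eli and Zane, contributing 27 each; the remaining 8 contribute 0. Total contributed: 54.
Noor keeps 27 and receives 6.3 × 54 × 5/37 = 45.97 from the planting fund, for a payoff of 72.97.

72.97 tokens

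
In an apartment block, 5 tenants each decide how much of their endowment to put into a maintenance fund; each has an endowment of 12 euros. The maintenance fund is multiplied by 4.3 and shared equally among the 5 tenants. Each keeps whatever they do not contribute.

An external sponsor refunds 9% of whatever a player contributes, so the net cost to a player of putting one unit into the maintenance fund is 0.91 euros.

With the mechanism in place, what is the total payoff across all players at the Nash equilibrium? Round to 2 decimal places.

With the mechanism, a contributed unit returns (4.3/5) / 0.91 = 0.9451 per unit of net cost — still below 1 — so contributing 0 remains dominant for every player.
Everyone keeps their endowment and the group total is 5 × 12 = 60.

60.00 euros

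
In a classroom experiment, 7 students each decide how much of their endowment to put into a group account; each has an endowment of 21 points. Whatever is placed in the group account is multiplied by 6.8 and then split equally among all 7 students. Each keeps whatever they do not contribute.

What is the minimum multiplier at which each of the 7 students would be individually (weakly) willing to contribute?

7

A contributed unit returns (multiplier)/7 to its contributor.
This reaches 1 exactly when the multiplier is 7.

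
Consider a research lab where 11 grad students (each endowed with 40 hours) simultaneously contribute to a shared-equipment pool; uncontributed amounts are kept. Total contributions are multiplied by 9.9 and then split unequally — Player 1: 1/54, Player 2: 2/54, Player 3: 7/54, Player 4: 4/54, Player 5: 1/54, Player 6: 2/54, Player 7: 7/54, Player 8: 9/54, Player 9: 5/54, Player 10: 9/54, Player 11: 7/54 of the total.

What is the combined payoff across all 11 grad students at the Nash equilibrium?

2220.00 hours

A player with share s gets back 9.9·s per unit contributed, so full contribution is dominant for anyone with s > 1/9.9 = 0.1010 and zero contribution is dominant for anyone below.
Player 3, Player 7, Player 8, Player 10 and Player 11 clear that bar, contributing 40 each; the remaining 6 contribute 0. Total contributed: 200.
The shared-equipment pool pays out 9.9 × 200 = 1980.00 in total (split across the unequal shares, but the aggregate is all that matters for the group sum).
The 6 free-riders keep 40 each, adding 240. Group total = 240 + 1980.00 = 2220.00.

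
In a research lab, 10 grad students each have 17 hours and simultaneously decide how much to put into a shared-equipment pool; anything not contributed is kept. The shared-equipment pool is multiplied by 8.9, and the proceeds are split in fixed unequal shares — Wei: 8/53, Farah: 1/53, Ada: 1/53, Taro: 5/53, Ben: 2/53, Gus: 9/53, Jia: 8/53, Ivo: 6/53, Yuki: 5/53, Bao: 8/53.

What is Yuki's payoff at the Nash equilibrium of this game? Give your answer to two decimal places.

For player j, contributing a unit is worthwhile iff 8.9 × (j's share) ≥ 1, i.e. iff j's share is at least 0.1124.
The shares above 0.1124 belong to Wei, Gus, Jia, Ivo and Bao, contributing 17 each; the remaining 5 contribute 0. Total contributed: 85.
Yuki keeps 17 and receives 8.9 × 85 × 5/53 = 71.37 from the shared-equipment pool, for a payoff of 88.37.

88.37 hours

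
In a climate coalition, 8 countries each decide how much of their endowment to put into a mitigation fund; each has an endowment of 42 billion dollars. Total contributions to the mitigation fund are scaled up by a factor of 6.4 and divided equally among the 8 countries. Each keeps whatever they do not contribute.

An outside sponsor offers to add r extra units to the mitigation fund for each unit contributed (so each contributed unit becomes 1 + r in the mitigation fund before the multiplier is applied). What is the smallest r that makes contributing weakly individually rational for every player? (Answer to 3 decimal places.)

With matching at rate r, one contributed unit becomes (1 + r) in the mitigation fund and returns 6.4 × (1 + r) / 8 to the contributor.
Setting this equal to 1: 1 + r = 8/6.4 = 1.2500.
So the minimum matching rate is r = 1.2500 − 1 = 0.250.

0.250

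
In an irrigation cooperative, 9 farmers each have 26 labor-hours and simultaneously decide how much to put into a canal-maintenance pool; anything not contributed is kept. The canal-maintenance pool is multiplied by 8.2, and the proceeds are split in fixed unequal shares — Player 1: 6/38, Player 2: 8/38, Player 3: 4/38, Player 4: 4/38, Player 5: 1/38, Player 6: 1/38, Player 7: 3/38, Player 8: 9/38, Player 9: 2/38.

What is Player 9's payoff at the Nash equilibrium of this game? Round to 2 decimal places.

59.66 labor-hours

For player j, contributing a unit is worthwhile iff 8.2 × (j's share) ≥ 1, i.e. iff j's share is at least 0.1220.
Player 1, Player 2 and Player 8 clear that bar, contributing 26 each; the remaining 6 contribute 0. Total contributed: 78.
Player 9 keeps 26 and receives 8.2 × 78 × 2/38 = 33.66 from the canal-maintenance pool, for a payoff of 59.66.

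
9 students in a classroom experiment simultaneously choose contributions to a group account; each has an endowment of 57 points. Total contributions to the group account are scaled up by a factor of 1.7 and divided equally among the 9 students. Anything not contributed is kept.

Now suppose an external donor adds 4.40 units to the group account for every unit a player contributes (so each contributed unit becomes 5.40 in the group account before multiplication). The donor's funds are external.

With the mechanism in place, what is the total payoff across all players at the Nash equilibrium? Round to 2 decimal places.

4709.34 points

With the mechanism, a contributed unit returns 1.7 × 5.40 / 9 = 1.0200 per unit of net cost to the contributor — now above 1 — so contributing fully is weakly dominant for every player.
At the Nash equilibrium everyone contributes 57. Group total payoff = 1.7 × 5.40 × 513 = 4709.34.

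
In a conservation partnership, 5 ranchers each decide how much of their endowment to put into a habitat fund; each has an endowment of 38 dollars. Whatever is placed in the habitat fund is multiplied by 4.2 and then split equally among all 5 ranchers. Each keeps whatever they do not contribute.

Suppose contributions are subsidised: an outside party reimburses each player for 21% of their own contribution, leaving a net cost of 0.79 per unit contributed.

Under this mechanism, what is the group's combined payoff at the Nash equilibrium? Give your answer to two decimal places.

With the mechanism, a contributed unit returns (4.2/5) / 0.79 = 1.0633 per unit of net cost to the contributor — now above 1 — so contributing fully is weakly dominant for every player.
At the Nash equilibrium everyone contributes 38. Group total payoff = 5 × (38 × 0.21 + 4.2 × 38) = 837.90.

837.90 dollars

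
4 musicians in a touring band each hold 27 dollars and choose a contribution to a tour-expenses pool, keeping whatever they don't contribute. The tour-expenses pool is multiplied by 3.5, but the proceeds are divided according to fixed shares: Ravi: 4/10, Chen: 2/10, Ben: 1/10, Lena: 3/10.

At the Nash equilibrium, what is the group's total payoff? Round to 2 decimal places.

243.00 dollars

For player j, contributing a unit is worthwhile iff 3.5 × (j's share) ≥ 1, i.e. iff j's share is at least 0.2857.
Ravi and Lena clear that bar, contributing 27 each; the remaining 2 contribute 0. Total contributed: 54.
The tour-expenses pool pays out 3.5 × 54 = 189.00 in total (split across the unequal shares, but the aggregate is all that matters for the group sum).
The 2 free-riders keep 27 each, adding 54. Group total = 54 + 189.00 = 243.00.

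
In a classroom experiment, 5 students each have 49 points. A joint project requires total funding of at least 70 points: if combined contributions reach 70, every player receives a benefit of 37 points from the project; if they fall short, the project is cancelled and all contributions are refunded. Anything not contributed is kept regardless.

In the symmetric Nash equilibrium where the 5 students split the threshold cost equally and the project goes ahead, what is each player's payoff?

Equal share of the threshold: 70/5 = 14.
At this profile no one gains by cutting their contribution: any cut drops the total below 70, the project is cancelled, contributions are refunded, and the deviator ends with 49, which is less than 49 − 14 + 37 = 72. Contributing more than 14 just wastes the excess. So contributing exactly 14 is a best response.
Each player's payoff: 49 − 14 + 37 = 72.

72 points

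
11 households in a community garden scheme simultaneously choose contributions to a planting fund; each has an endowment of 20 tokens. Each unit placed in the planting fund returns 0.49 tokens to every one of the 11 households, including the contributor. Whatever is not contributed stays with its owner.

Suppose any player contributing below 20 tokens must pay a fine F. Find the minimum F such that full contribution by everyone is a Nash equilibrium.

Given the others contribute fully, the best deviation is to contribute 0 (any partial contribution still incurs the fine and gives up units whose private return 0.49 is below 1).
Deviating from 20 to 0 saves 20 tokens but forfeits the deviator's share of the drop in the planting fund: 0.49 × 20 = 9.80.
So the deviation gain is 20 − 9.80 = 10.20, and the fine must be at least 10.20 tokens to wipe it out.

10.20 tokens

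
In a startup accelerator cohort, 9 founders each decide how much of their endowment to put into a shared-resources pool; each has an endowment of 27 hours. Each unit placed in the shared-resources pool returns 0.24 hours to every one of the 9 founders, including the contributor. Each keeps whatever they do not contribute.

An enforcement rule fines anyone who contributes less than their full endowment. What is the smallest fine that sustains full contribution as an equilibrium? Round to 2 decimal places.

20.52 hours

Given the others contribute fully, the best deviation is to contribute 0 (any partial contribution still incurs the fine and gives up units whose private return 0.24 is below 1).
Deviating from 27 to 0 saves 27 hours but forfeits the deviator's share of the drop in the shared-resources pool: 0.24 × 27 = 6.48.
So the deviation gain is 27 − 6.48 = 20.52, and the fine must be at least 20.52 hours to wipe it out.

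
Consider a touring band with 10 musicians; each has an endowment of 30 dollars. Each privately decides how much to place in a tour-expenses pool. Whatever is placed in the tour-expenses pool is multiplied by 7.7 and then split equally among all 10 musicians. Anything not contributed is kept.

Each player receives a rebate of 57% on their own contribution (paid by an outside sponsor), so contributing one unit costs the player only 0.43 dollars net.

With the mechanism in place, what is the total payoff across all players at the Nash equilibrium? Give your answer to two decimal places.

2481.00 dollars

Under the mechanism each unit contributed yields (7.7/10) / 0.43 = 1.7907 back to its contributor per unit of net cost, which exceeds 1, making full contribution the dominant choice for everyone.
So the Nash equilibrium is full contribution by all 10; the group earns 10 × (30 × 0.57 + 7.7 × 30) = 2481.00.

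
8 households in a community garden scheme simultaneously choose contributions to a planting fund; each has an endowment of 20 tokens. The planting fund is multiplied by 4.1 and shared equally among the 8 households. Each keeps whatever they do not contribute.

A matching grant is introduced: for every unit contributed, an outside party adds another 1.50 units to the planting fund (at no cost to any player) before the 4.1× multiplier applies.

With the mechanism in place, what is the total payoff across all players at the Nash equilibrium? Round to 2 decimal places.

With the mechanism, a contributed unit returns 4.1 × 2.50 / 8 = 1.2813 per unit of net cost to the contributor — now above 1 — so contributing fully is weakly dominant for every player.
So the Nash equilibrium is full contribution by all 8; the group earns 4.1 × 2.50 × 160 = 1640.00.

1640.00 tokens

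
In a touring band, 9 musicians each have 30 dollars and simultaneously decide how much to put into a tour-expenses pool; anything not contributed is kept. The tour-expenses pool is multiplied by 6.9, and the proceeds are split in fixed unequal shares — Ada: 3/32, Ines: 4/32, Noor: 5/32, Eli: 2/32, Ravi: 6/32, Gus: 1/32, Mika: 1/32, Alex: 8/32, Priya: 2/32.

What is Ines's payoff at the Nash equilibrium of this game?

Each unit j contributes comes back to j as 6.9 × (j's share), so j prefers to contribute only if that share exceeds 1/6.9 = 0.1449; otherwise keeping the unit dominates.
Noor, Ravi and Alex are above the threshold, contributing 30 each; the remaining 6 contribute 0. Total contributed: 90.
Ines keeps 30 and receives 6.9 × 90 × 4/32 = 77.63 from the tour-expenses pool, for a payoff of 107.63.

107.63 dollars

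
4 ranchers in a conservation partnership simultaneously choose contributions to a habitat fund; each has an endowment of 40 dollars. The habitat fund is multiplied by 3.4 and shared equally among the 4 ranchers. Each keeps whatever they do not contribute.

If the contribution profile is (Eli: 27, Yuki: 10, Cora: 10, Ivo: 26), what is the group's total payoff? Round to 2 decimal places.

Total contributed: 27 + 10 + 10 + 26 = 73; total kept: 4 × 40 − 73 = 87.
The habitat fund pays out 3.4 × 73 = 248.20 in aggregate.
Group total = 87 + 248.20 = 335.20.

335.20 dollars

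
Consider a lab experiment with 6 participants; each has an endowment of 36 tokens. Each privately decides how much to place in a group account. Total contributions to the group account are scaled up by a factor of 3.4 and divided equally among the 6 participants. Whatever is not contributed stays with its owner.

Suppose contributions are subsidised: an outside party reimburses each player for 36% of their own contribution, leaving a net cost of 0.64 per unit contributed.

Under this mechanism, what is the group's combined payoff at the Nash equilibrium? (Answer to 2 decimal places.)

216.00 tokens

The effective private return is (3.4/6) / 0.64 = 0.8854, which is still under 1, so the mechanism doesn't change anyone's dominant strategy: zero contribution.
At the Nash equilibrium no one contributes; group total payoff = 6 × 36 = 216.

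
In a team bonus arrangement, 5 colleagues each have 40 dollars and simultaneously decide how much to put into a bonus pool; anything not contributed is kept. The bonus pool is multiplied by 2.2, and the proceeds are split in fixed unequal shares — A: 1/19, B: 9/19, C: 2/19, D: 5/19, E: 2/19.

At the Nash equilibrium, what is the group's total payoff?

248.00 dollars

Player j's private return per contributed unit is 2.2 × (j's share). Contributing is weakly dominant for j when that share is at least 1/2.2 = 0.4545, and contributing 0 is dominant otherwise.
Only B (9/19) clears that bar, contributing 40; the remaining 4 contribute 0. Total contributed: 40.
The bonus pool pays out 2.2 × 40 = 88.00 in total (split across the unequal shares, but the aggregate is all that matters for the group sum).
The 4 free-riders keep 40 each, adding 160. Group total = 160 + 88.00 = 248.00.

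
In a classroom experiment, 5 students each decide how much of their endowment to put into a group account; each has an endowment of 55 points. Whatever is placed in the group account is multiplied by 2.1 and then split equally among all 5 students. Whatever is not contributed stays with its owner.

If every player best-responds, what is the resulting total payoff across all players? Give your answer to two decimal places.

275.00 points

Each contributed unit returns 2.1/5 = 0.4200 to its contributor — below 1 — so contributing 0 is dominant for every player. At the Nash equilibrium everyone keeps their 55, and the group total is 5 × 55 = 275.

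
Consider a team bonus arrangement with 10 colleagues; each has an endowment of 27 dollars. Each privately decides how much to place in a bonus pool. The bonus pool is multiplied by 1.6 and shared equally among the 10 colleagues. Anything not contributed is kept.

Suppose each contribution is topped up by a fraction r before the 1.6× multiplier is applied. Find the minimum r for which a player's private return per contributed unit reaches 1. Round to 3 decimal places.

With matching at rate r, one contributed unit becomes (1 + r) in the bonus pool and returns 1.6 × (1 + r) / 10 to the contributor.
Setting this equal to 1: 1 + r = 10/1.6 = 6.2500.
So the minimum matching rate is r = 6.2500 − 1 = 5.250.

5.250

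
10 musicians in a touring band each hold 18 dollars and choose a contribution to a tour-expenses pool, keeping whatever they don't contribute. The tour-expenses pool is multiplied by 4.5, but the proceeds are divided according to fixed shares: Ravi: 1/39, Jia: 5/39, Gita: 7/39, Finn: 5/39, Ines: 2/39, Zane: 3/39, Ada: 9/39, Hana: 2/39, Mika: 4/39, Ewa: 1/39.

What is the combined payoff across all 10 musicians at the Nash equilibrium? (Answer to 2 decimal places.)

243.00 dollars

Each unit j contributes comes back to j as 4.5 × (j's share), so j prefers to contribute only if that share exceeds 1/4.5 = 0.2222; otherwise keeping the unit dominates.
The only share above 0.2222 is Ada's 9/39, contributing 18; the remaining 9 contribute 0. Total contributed: 18.
The tour-expenses pool pays out 4.5 × 18 = 81.00 in total (split across the unequal shares, but the aggregate is all that matters for the group sum).
The 9 free-riders keep 18 each, adding 162. Group total = 162 + 81.00 = 243.00.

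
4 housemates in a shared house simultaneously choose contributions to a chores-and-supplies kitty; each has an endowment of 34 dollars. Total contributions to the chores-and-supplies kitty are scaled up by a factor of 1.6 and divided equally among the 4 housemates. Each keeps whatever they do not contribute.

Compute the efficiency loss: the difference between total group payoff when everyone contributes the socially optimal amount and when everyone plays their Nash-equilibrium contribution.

81.60 dollars

Each contributed unit returns 1.6/4 = 0.4000 to its contributor — below 1 — so contributing 0 is dominant for every player. At the Nash equilibrium everyone keeps their 34, and the group total is 4 × 34 = 136.
Each contributed unit returns 1.600 to the group as a whole (0.4000 to each of 4 players), which exceeds 1, so the social optimum is full contribution: group total = 1.600 × 136 = 217.60.
Efficiency loss = 217.60 − 136 = 81.60.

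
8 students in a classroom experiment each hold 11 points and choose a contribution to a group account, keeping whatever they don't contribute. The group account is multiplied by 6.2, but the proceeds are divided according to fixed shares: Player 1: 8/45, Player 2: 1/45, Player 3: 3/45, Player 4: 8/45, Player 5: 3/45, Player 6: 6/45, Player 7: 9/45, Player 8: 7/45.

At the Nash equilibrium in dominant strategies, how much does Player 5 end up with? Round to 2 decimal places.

Each unit j contributes comes back to j as 6.2 × (j's share), so j prefers to contribute only if that share exceeds 1/6.2 = 0.1613; otherwise keeping the unit dominates.
The shares above 0.1613 belong to Player 1, Player 4 and Player 7, contributing 11 each; the remaining 5 contribute 0. Total contributed: 33.
Player 5 keeps 11 and receives 6.2 × 33 × 3/45 = 13.64 from the group account, for a payoff of 24.64.

24.64 points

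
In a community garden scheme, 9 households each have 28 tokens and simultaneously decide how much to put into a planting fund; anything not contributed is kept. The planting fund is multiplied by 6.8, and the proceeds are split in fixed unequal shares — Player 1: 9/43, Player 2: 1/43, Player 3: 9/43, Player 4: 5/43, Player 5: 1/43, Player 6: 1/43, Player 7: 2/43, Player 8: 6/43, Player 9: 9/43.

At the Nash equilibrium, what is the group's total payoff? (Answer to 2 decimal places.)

A player with share s gets back 6.8·s per unit contributed, so full contribution is dominant for anyone with s > 1/6.8 = 0.1471 and zero contribution is dominant for anyone below.
The shares above 0.1471 belong to Player 1, Player 3 and Player 9, contributing 28 each; the remaining 6 contribute 0. Total contributed: 84.
The planting fund pays out 6.8 × 84 = 571.20 in total (split across the unequal shares, but the aggregate is all that matters for the group sum).
The 6 free-riders keep 28 each, adding 168. Group total = 168 + 571.20 = 739.20.

739.20 tokens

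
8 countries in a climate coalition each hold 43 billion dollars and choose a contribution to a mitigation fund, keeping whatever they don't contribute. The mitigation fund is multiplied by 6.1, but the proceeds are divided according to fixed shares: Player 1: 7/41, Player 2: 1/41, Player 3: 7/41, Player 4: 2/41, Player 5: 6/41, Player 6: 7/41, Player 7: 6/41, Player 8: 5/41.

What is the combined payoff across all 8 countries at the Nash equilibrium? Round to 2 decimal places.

For player j, contributing a unit is worthwhile iff 6.1 × (j's share) ≥ 1, i.e. iff j's share is at least 0.1639.
Player 1, Player 3 and Player 6 are above the threshold, contributing 43 each; the remaining 5 contribute 0. Total contributed: 129.
The mitigation fund pays out 6.1 × 129 = 786.90 in total (split across the unequal shares, but the aggregate is all that matters for the group sum).
The 5 free-riders keep 43 each, adding 215. Group total = 215 + 786.90 = 1001.90.

1001.90 billion dollars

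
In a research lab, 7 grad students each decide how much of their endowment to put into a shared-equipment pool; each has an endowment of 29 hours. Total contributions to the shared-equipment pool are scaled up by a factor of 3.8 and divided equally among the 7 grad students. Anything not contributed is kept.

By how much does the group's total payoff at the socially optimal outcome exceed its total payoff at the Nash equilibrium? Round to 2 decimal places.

Each contributed unit returns 3.8/7 = 0.5429 to its contributor — below 1 — so contributing 0 is dominant for every player. At the Nash equilibrium everyone keeps their 29, and the group total is 7 × 29 = 203.
Each contributed unit returns 3.800 to the group as a whole (0.5429 to each of 7 players), which exceeds 1, so the social optimum is full contribution: group total = 3.800 × 203 = 771.40.
Efficiency loss = 771.40 − 203 = 568.40.

568.40 hours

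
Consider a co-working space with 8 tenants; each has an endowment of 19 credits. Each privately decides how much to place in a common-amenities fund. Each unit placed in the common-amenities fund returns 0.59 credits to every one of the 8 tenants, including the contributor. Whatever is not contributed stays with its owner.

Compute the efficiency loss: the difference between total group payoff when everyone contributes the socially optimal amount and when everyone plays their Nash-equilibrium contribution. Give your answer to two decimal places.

565.44 credits

The private return per contributed unit is 0.59 < 1, so contributing 0 is dominant for every player. At the Nash equilibrium everyone keeps their 19, and the group total is 8 × 19 = 152.
Each contributed unit returns 4.720 to the group as a whole (0.59 to each of 8 players), which exceeds 1, so the social optimum is full contribution: group total = 4.720 × 152 = 717.44.
Efficiency loss = 717.44 − 152 = 565.44.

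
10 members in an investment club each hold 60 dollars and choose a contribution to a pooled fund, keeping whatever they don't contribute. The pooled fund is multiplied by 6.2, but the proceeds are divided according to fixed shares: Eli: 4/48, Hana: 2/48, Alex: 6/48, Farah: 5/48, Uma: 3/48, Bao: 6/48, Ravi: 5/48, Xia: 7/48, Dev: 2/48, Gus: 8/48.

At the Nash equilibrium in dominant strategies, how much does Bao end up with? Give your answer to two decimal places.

Each unit j contributes comes back to j as 6.2 × (j's share), so j prefers to contribute only if that share exceeds 1/6.2 = 0.1613; otherwise keeping the unit dominates.
Only Gus (8/48) clears that bar, contributing 60; the remaining 9 contribute 0. Total contributed: 60.
Bao keeps 60 and receives 6.2 × 60 × 6/48 = 46.50 from the pooled fund, for a payoff of 106.50.

106.50 dollars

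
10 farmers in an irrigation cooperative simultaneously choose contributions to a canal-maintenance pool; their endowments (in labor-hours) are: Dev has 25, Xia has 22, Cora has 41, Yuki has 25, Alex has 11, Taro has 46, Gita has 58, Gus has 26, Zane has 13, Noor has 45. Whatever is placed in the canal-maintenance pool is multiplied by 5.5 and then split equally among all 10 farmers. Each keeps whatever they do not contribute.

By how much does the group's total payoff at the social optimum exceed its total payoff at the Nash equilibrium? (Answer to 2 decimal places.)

The private return per contributed unit is 5.5/10 = 0.5500 < 1 for every player regardless of endowment, so the Nash equilibrium is zero contribution and the group total is Σ E_j = 25 + 22 + 41 + 25 + 11 + 46 + 58 + 26 + 13 + 45 = 312.
Each contributed unit returns 5.500 to the group, so the social optimum is full contribution by everyone: group total = 5.500 × 312 = 1716.00.
Efficiency loss = (5.500 − 1) × 312 = 1404.00.

1404.00 labor-hours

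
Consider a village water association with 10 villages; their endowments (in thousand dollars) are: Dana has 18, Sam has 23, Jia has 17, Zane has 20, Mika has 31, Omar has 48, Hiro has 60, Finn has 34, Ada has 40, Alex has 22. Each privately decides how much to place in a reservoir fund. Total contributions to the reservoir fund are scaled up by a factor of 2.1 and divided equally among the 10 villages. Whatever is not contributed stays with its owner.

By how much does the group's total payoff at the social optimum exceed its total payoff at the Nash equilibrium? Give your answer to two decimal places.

344.30 thousand dollars

The private return per contributed unit is 2.1/10 = 0.2100 < 1 for every player regardless of endowment, so the Nash equilibrium is zero contribution and the group total is Σ E_j = 18 + 23 + 17 + 20 + 31 + 48 + 60 + 34 + 40 + 22 = 313.
Each contributed unit returns 2.100 to the group, so the social optimum is full contribution by everyone: group total = 2.100 × 313 = 657.30.
Efficiency loss = (2.100 − 1) × 313 = 344.30.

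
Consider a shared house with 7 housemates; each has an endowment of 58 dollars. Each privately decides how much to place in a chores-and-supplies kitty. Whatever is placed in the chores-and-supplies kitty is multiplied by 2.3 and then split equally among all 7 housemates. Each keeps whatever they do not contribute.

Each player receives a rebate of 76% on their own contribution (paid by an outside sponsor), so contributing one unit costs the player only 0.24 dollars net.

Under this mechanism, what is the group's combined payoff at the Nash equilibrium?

With the mechanism, a contributed unit returns (2.3/7) / 0.24 = 1.3690 per unit of net cost to the contributor — now above 1 — so contributing fully is weakly dominant for every player.
At the Nash equilibrium everyone contributes 58. Group total payoff = 7 × (58 × 0.76 + 2.3 × 58) = 1242.36.

1242.36 dollars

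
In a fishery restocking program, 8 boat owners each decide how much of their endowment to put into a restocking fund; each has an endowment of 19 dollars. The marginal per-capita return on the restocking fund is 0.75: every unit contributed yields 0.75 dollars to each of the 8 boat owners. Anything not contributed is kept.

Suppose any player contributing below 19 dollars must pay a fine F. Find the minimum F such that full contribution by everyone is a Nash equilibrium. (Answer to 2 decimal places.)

Given the others contribute fully, the best deviation is to contribute 0 (any partial contribution still incurs the fine and gives up units whose private return 0.75 is below 1).
Deviating from 19 to 0 saves 19 dollars but forfeits the deviator's share of the drop in the restocking fund: 0.75 × 19 = 14.25.
So the deviation gain is 19 − 14.25 = 4.75, and the fine must be at least 4.75 dollars to wipe it out.

4.75 dollars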